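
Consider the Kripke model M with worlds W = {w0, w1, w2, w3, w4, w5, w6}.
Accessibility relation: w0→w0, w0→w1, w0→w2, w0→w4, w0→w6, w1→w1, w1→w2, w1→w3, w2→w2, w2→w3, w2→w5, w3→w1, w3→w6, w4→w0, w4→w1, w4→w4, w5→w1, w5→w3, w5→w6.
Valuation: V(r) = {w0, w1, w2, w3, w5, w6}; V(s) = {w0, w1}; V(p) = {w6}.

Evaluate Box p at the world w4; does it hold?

At w4: Box p requires p at every successor {w0, w1, w4}.
  p fails at w0, so Box p is false at w4.

No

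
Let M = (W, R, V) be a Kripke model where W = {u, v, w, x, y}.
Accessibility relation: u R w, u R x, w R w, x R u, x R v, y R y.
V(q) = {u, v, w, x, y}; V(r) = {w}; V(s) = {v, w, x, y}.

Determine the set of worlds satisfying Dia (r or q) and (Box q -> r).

Recall that Box ψ holds at a world iff ψ holds at every accessible world, and Dia ψ holds iff ψ holds at some accessible world.
Let φ = Dia (r or q) and (Box q -> r). Evaluate φ at each world:
  u (successors {w, x}): φ is false.
  v (successors ∅): φ is false.
  w (successors {w}): φ is true.
  x (successors {u, v}): φ is false.
  y (successors {y}): φ is false.
For instance, at y:
  At y: Dia (r or q) is true, Box q -> r is false, so Dia (r or q) and (Box q -> r) is false.
    At y: Dia (r or q) requires r or q at some successor in {y}.
      r or q holds at y, so Dia (r or q) is true at y.
    At y: Box q is true, r is false, so Box q -> r is false.
      At y: Box q requires q at every successor {y}.
        At y: q is true.
      So Box q is true at y.
Satisfying worlds: {w}

w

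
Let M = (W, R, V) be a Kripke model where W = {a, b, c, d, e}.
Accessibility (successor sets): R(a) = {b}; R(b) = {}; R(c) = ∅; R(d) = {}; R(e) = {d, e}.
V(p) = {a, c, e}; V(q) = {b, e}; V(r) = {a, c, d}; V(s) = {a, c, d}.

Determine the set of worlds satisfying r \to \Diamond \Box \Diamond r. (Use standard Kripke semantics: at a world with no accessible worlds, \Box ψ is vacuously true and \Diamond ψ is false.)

a, b, e

Let φ = r \to \Diamond \Box \Diamond r. Evaluate φ at each world:
  a (successors {b}): φ is true.
  b (successors ∅): φ is true.
  c (successors ∅): φ is false.
  d (successors ∅): φ is false.
  e (successors {d, e}): φ is true.
For instance, at e:
  At e: r is false, \Diamond \Box \Diamond r is true, so r \to \Diamond \Box \Diamond r is true.
    At e: \Diamond \Box \Diamond r requires \Box \Diamond r at some successor in {d, e}.
      \Box \Diamond r holds at d, so \Diamond \Box \Diamond r is true at e.
Satisfying worlds: {a, b, e}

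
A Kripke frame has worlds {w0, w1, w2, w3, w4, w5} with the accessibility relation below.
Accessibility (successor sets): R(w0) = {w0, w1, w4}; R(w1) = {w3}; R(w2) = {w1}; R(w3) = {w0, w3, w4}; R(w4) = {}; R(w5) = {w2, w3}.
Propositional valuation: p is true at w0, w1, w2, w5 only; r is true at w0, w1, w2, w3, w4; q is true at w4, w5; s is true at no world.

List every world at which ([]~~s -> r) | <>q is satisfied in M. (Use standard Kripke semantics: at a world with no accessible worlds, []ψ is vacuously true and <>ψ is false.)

w0, w1, w2, w3, w4, w5

Let φ = ([]~~s -> r) | <>q. Evaluate φ at each world:
  w0 (successors {w0, w1, w4}): φ is true.
  w1 (successors {w3}): φ is true.
  w2 (successors {w1}): φ is true.
  w3 (successors {w0, w3, w4}): φ is true.
  w4 (successors ∅): φ is true.
  w5 (successors {w2, w3}): φ is true.
For instance, at w2:
  At w2: []~~s -> r is true, <>q is false, so ([]~~s -> r) | <>q is true.
    At w2: []~~s is false, r is true, so []~~s -> r is true.
      At w2: []~~s requires ~~s at every successor {w1}.
        ~~s fails at w1, so []~~s is false at w2.
    At w2: <>q requires q at some successor in {w1}.
      At w1: q is false.
    So <>q is false at w2.
Satisfying worlds: {w0, w1, w2, w3, w4, w5}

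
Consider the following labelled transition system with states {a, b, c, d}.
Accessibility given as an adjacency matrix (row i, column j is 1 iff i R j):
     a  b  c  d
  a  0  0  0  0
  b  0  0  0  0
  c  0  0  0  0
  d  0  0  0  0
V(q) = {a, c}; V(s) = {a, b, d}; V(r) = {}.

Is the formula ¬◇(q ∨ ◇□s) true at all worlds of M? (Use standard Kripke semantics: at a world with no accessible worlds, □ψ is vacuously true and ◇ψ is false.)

Yes

Recall that □ψ holds at a world iff ψ holds at every accessible world, and ◇ψ holds iff ψ holds at some accessible world.
Let φ = ¬◇(q ∨ ◇□s). Evaluate φ at each world:
  a (successors ∅): φ is true.
  b (successors ∅): φ is true.
  c (successors ∅): φ is true.
  d (successors ∅): φ is true.
For instance, at a:
  At a: ◇(q ∨ ◇□s) is false, so ¬◇(q ∨ ◇□s) is true.
    At a: no accessible worlds, so ◇(q ∨ ◇□s) is false.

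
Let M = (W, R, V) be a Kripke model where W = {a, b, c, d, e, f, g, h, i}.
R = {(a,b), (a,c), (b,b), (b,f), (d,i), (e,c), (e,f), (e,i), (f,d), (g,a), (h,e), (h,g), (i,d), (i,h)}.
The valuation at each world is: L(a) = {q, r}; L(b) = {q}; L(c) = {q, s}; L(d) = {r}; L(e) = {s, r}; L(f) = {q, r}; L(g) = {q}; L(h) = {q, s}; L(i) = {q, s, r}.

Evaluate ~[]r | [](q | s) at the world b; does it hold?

Yes

At b: ~[]r is true, [](q | s) is true, so ~[]r | [](q | s) is true.
  At b: []r is false, so ~[]r is true.
    At b: []r requires r at every successor {b, f}.
      r fails at b, so []r is false at b.
  At b: [](q | s) requires q | s at every successor {b, f}.
    At b: q | s is true.
    At f: q | s is true.
  So [](q | s) is true at b.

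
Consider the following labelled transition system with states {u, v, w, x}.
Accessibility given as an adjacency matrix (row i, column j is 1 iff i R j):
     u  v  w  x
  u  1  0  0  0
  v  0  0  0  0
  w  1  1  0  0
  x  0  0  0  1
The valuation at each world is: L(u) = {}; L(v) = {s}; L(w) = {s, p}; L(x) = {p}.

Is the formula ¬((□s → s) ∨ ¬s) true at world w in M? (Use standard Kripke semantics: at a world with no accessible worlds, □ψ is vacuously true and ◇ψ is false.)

At w: (□s → s) ∨ ¬s is true, so ¬((□s → s) ∨ ¬s) is false.
  At w: □s → s is true, ¬s is false, so (□s → s) ∨ ¬s is true.
    At w: □s is false, s is true, so □s → s is true.
      At w: □s requires s at every successor {u, v}.
        s fails at u, so □s is false at w.

No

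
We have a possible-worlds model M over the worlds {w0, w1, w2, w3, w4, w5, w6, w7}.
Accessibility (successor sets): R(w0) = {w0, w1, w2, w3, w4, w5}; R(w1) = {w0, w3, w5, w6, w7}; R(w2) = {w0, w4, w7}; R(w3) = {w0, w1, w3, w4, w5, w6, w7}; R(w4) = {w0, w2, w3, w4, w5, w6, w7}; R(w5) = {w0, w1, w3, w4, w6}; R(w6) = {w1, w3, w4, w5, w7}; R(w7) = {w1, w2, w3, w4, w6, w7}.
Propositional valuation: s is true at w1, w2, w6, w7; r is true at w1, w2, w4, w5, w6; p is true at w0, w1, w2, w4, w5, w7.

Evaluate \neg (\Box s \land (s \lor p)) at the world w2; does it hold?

Yes

At w2: \Box s \land (s \lor p) is false, so \neg (\Box s \land (s \lor p)) is true.
  At w2: \Box s is false, s \lor p is true, so \Box s \land (s \lor p) is false.
    At w2: \Box s requires s at every successor {w0, w4, w7}.
      s fails at w0, so \Box s is false at w2.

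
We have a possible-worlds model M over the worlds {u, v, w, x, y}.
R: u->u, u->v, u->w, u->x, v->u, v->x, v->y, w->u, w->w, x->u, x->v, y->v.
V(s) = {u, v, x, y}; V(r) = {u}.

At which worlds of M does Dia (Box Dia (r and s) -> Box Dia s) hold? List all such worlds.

u, v, w, x, y

Let φ = Dia (Box Dia (r and s) -> Box Dia s). Evaluate φ at each world:
  u (successors {u, v, w, x}): φ is true.
  v (successors {u, x, y}): φ is true.
  w (successors {u, w}): φ is true.
  x (successors {u, v}): φ is true.
  y (successors {v}): φ is true.
For instance, at v:
  At v: Dia (Box Dia (r and s) -> Box Dia s) requires Box Dia (r and s) -> Box Dia s at some successor in {u, x, y}.
    Box Dia (r and s) -> Box Dia s holds at u, so Dia (Box Dia (r and s) -> Box Dia s) is true at v.
      At u: Box Dia (r and s) is true, Box Dia s is true, so Box Dia (r and s) -> Box Dia s is true.
Satisfying worlds: {u, v, w, x, y}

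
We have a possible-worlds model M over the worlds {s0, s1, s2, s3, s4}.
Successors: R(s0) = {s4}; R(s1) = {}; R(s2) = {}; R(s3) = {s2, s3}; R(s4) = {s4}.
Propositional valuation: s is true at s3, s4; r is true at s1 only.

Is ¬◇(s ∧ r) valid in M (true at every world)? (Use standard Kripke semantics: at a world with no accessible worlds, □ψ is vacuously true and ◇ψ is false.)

Recall that ◇ψ holds at a world iff ψ holds at some accessible world.
Let φ = ¬◇(s ∧ r). Evaluate φ at each world:
  s0 (successors {s4}): φ is true.
  s1 (successors ∅): φ is true.
  s2 (successors ∅): φ is true.
  s3 (successors {s2, s3}): φ is true.
  s4 (successors {s4}): φ is true.
For instance, at s0:
  At s0: ◇(s ∧ r) is false, so ¬◇(s ∧ r) is true.
    At s0: ◇(s ∧ r) requires s ∧ r at some successor in {s4}.
      At s4: s ∧ r is false.
    So ◇(s ∧ r) is false at s0.

Yes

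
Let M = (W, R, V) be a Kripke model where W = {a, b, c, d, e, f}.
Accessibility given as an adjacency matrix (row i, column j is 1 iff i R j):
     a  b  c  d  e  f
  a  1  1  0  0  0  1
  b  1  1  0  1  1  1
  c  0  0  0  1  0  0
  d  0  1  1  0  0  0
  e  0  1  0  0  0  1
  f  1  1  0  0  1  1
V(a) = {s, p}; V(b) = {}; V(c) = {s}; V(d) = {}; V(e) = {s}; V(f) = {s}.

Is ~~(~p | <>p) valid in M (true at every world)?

Yes

Let φ = ~~(~p | <>p). Evaluate φ at each world:
  a (successors {a, b, f}): φ is true.
  b (successors {a, b, d, e, f}): φ is true.
  c (successors {d}): φ is true.
  d (successors {b, c}): φ is true.
  e (successors {b, f}): φ is true.
  f (successors {a, b, e, f}): φ is true.
For instance, at a:
  At a: ~(~p | <>p) is false, so ~~(~p | <>p) is true.
    At a: ~p | <>p is true, so ~(~p | <>p) is false.
      At a: ~p is false, <>p is true, so ~p | <>p is true.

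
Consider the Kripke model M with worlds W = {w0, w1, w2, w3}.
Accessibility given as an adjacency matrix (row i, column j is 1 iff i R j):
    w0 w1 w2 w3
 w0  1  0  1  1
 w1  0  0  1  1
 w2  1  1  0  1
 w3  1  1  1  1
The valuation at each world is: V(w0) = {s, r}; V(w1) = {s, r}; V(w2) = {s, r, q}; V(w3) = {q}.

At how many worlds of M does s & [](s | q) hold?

Let φ = s & [](s | q). Evaluate φ at each world:
  w0 (successors {w0, w2, w3}): φ is true.
  w1 (successors {w2, w3}): φ is true.
  w2 (successors {w0, w1, w3}): φ is true.
  w3 (successors {w0, w1, w2, w3}): φ is false.
For instance, at w0:
  At w0: s is true, [](s | q) is true, so s & [](s | q) is true.
    At w0: [](s | q) requires s | q at every successor {w0, w2, w3}.
      At w0: s | q is true.
      At w2: s | q is true.
      At w3: s | q is true.
    So [](s | q) is true at w0.
Satisfying worlds: {w0, w1, w2}

3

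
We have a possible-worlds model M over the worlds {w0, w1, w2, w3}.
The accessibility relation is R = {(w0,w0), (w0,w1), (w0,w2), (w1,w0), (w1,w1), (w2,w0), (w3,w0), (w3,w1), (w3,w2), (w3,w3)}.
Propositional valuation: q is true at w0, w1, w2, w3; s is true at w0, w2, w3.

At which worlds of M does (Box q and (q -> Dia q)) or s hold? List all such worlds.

w0, w1, w2, w3

Let φ = (Box q and (q -> Dia q)) or s. Evaluate φ at each world:
  w0 (successors {w0, w1, w2}): φ is true.
  w1 (successors {w0, w1}): φ is true.
  w2 (successors {w0}): φ is true.
  w3 (successors {w0, w1, w2, w3}): φ is true.
For instance, at w2:
  At w2: Box q and (q -> Dia q) is true, s is true, so (Box q and (q -> Dia q)) or s is true.
    At w2: Box q is true, q -> Dia q is true, so Box q and (q -> Dia q) is true.
      At w2: Box q requires q at every successor {w0}.
        At w0: q is true.
      So Box q is true at w2.
      At w2: q is true, Dia q is true, so q -> Dia q is true.
Satisfying worlds: {w0, w1, w2, w3}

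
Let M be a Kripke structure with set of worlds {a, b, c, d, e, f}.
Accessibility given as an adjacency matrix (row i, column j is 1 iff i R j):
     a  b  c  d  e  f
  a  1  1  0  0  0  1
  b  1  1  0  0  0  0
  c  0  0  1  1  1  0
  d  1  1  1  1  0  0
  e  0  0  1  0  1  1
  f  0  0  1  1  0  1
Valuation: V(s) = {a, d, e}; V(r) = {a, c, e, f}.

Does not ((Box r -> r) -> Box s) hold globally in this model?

Recall that Box ψ holds at a world iff ψ holds at every accessible world, and Dia ψ holds iff ψ holds at some accessible world.
Let φ = not ((Box r -> r) -> Box s). Evaluate φ at each world:
  a (successors {a, b, f}): φ is true.
  b (successors {a, b}): φ is true.
  c (successors {c, d, e}): φ is true.
  d (successors {a, b, c, d}): φ is true.
  e (successors {c, e, f}): φ is true.
  f (successors {c, d, f}): φ is true.
For instance, at f:
  At f: (Box r -> r) -> Box s is false, so not ((Box r -> r) -> Box s) is true.
    At f: Box r -> r is true, Box s is false, so (Box r -> r) -> Box s is false.
      At f: Box r is false, r is true, so Box r -> r is true.
      At f: Box s requires s at every successor {c, d, f}.
        s fails at c, so Box s is false at f.

Yes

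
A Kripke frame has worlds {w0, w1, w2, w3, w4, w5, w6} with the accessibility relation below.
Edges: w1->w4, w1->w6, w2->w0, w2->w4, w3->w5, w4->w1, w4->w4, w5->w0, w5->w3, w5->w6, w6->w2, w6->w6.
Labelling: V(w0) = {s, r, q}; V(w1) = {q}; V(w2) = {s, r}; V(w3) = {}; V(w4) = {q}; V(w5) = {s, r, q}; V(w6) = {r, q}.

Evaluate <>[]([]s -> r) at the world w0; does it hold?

No

At w0: no accessible worlds, so <>[]([]s -> r) is false.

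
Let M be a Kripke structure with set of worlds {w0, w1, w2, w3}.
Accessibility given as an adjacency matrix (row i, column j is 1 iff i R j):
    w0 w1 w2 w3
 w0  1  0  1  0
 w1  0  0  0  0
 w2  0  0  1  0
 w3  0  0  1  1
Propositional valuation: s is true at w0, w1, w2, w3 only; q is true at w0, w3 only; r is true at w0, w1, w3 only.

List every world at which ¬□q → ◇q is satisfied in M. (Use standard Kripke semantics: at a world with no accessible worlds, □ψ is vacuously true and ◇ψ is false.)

Let φ = ¬□q → ◇q. Evaluate φ at each world:
  w0 (successors {w0, w2}): φ is true.
  w1 (successors ∅): φ is true.
  w2 (successors {w2}): φ is false.
  w3 (successors {w2, w3}): φ is true.
For instance, at w0:
  At w0: ¬□q is true, ◇q is true, so ¬□q → ◇q is true.
    At w0: □q is false, so ¬□q is true.
      At w0: □q requires q at every successor {w0, w2}.
        q fails at w2, so □q is false at w0.
    At w0: ◇q requires q at some successor in {w0, w2}.
      q holds at w0, so ◇q is true at w0.
Satisfying worlds: {w0, w1, w3}

w0, w1, w3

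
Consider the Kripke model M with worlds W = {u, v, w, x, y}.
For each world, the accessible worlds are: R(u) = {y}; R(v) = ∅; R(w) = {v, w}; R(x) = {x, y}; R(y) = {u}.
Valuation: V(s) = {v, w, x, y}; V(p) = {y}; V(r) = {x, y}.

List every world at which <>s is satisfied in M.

Let φ = <>s. Evaluate φ at each world:
  u (successors {y}): φ is true.
  v (successors ∅): φ is false.
  w (successors {v, w}): φ is true.
  x (successors {x, y}): φ is true.
  y (successors {u}): φ is false.
For instance, at y:
  At y: <>s requires s at some successor in {u}.
    At u: s is false.
  So <>s is false at y.
Satisfying worlds: {u, w, x}

u, w, x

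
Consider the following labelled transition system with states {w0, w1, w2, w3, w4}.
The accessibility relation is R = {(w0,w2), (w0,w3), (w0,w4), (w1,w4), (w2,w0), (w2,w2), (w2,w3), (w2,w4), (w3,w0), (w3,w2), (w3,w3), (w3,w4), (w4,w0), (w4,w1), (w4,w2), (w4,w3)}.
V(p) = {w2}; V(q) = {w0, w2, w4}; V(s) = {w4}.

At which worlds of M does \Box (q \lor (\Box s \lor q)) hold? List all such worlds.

Let φ = \Box (q \lor (\Box s \lor q)). Evaluate φ at each world:
  w0 (successors {w2, w3, w4}): φ is false.
  w1 (successors {w4}): φ is true.
  w2 (successors {w0, w2, w3, w4}): φ is false.
  w3 (successors {w0, w2, w3, w4}): φ is false.
  w4 (successors {w0, w1, w2, w3}): φ is false.
For instance, at w3:
  At w3: \Box (q \lor (\Box s \lor q)) requires q \lor (\Box s \lor q) at every successor {w0, w2, w3, w4}.
    q \lor (\Box s \lor q) fails at w3, so \Box (q \lor (\Box s \lor q)) is false at w3.
      At w3: q is false, \Box s \lor q is false, so q \lor (\Box s \lor q) is false.
Satisfying worlds: {w1}

w1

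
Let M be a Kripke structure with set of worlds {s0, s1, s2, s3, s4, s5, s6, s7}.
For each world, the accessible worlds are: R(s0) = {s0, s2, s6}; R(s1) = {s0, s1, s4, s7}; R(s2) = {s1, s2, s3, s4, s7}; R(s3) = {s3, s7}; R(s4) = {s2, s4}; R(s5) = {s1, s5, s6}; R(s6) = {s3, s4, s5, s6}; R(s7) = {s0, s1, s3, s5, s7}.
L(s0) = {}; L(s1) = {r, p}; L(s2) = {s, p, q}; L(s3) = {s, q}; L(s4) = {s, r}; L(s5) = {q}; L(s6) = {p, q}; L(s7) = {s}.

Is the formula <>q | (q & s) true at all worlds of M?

No

Let φ = <>q | (q & s). Evaluate φ at each world:
  s0 (successors {s0, s2, s6}): φ is true.
  s1 (successors {s0, s1, s4, s7}): φ is false.
  s2 (successors {s1, s2, s3, s4, s7}): φ is true.
  s3 (successors {s3, s7}): φ is true.
  s4 (successors {s2, s4}): φ is true.
  s5 (successors {s1, s5, s6}): φ is true.
  s6 (successors {s3, s4, s5, s6}): φ is true.
  s7 (successors {s0, s1, s3, s5, s7}): φ is true.
Detail at s1 (counterexample):
  At s1: <>q is false, q & s is false, so <>q | (q & s) is false.
    At s1: <>q requires q at some successor in {s0, s1, s4, s7}.
      At s0: q is false.
      At s1: q is false.
      At s4: q is false.
      At s7: q is false.
    So <>q is false at s1.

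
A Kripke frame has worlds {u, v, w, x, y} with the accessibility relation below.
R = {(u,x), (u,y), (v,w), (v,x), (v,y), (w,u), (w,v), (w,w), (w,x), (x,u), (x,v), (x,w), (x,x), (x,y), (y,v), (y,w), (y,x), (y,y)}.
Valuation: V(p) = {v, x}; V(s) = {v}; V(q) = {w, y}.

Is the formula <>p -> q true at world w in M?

Recall that <>ψ holds at a world iff ψ holds at some accessible world.
At w: <>p is true, q is true, so <>p -> q is true.
  At w: <>p requires p at some successor in {u, v, w, x}.
    p holds at v, so <>p is true at w.

Yes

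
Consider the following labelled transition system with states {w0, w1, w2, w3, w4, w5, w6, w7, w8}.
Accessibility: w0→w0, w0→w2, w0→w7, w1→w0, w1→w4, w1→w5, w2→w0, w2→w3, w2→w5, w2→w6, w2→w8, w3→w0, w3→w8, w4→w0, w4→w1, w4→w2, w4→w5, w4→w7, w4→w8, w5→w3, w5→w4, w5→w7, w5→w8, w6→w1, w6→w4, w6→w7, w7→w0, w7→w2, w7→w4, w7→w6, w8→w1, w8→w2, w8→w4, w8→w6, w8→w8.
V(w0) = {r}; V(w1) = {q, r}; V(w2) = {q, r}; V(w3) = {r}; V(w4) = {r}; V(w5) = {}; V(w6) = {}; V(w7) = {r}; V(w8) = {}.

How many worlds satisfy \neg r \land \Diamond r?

3

Let φ = \neg r \land \Diamond r. Evaluate φ at each world:
  w0 (successors {w0, w2, w7}): φ is false.
  w1 (successors {w0, w4, w5}): φ is false.
  w2 (successors {w0, w3, w5, w6, w8}): φ is false.
  w3 (successors {w0, w8}): φ is false.
  w4 (successors {w0, w1, w2, w5, w7, w8}): φ is false.
  w5 (successors {w3, w4, w7, w8}): φ is true.
  w6 (successors {w1, w4, w7}): φ is true.
  w7 (successors {w0, w2, w4, w6}): φ is false.
  w8 (successors {w1, w2, w4, w6, w8}): φ is true.
For instance, at w7:
  At w7: \neg r is false, \Diamond r is true, so \neg r \land \Diamond r is false.
    At w7: \Diamond r requires r at some successor in {w0, w2, w4, w6}.
      r holds at w0, so \Diamond r is true at w7.
Satisfying worlds: {w5, w6, w8}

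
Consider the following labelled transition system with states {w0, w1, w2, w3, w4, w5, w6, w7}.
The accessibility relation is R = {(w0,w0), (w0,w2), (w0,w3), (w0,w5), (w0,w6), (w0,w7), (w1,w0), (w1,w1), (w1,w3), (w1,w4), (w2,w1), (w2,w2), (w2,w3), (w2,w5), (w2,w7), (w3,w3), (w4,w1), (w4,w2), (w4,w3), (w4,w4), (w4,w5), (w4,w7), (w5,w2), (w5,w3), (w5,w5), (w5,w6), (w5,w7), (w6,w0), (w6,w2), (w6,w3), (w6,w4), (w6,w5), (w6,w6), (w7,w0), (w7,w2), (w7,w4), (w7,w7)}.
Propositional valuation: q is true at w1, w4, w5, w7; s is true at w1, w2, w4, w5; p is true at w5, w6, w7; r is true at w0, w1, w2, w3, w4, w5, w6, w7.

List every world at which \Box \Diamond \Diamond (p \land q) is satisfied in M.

w7

Let φ = \Box \Diamond \Diamond (p \land q). Evaluate φ at each world:
  w0 (successors {w0, w2, w3, w5, w6, w7}): φ is false.
  w1 (successors {w0, w1, w3, w4}): φ is false.
  w2 (successors {w1, w2, w3, w5, w7}): φ is false.
  w3 (successors {w3}): φ is false.
  w4 (successors {w1, w2, w3, w4, w5, w7}): φ is false.
  w5 (successors {w2, w3, w5, w6, w7}): φ is false.
  w6 (successors {w0, w2, w3, w4, w5, w6}): φ is false.
  w7 (successors {w0, w2, w4, w7}): φ is true.
For instance, at w2:
  At w2: \Box \Diamond \Diamond (p \land q) requires \Diamond \Diamond (p \land q) at every successor {w1, w2, w3, w5, w7}.
    \Diamond \Diamond (p \land q) fails at w3, so \Box \Diamond \Diamond (p \land q) is false at w2.
      At w3: \Diamond \Diamond (p \land q) requires \Diamond (p \land q) at some successor in {w3}.
        At w3: \Diamond (p \land q) is false.
      So \Diamond \Diamond (p \land q) is false at w3.
Satisfying worlds: {w7}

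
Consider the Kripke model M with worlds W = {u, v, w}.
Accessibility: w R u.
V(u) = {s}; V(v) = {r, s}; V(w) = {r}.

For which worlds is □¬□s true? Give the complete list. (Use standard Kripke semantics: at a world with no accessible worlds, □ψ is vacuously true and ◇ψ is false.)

u, v

Let φ = □¬□s. Evaluate φ at each world:
  u (successors ∅): φ is true.
  v (successors ∅): φ is true.
  w (successors {u}): φ is false.
For instance, at w:
  At w: □¬□s requires ¬□s at every successor {u}.
    ¬□s fails at u, so □¬□s is false at w.
      At u: □s is true, so ¬□s is false.
Satisfying worlds: {u, v}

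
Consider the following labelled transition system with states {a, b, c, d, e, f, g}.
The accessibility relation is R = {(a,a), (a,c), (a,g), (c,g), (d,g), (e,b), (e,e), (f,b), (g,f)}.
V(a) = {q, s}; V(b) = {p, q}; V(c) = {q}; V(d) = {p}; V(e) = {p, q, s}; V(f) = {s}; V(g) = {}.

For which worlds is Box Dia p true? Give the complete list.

b, g

Let φ = Box Dia p. Evaluate φ at each world:
  a (successors {a, c, g}): φ is false.
  b (successors ∅): φ is true.
  c (successors {g}): φ is false.
  d (successors {g}): φ is false.
  e (successors {b, e}): φ is false.
  f (successors {b}): φ is false.
  g (successors {f}): φ is true.
For instance, at a:
  At a: Box Dia p requires Dia p at every successor {a, c, g}.
    Dia p fails at a, so Box Dia p is false at a.
      At a: Dia p requires p at some successor in {a, c, g}.
        At a: p is false.
        At c: p is false.
        At g: p is false.
      So Dia p is false at a.
Satisfying worlds: {b, g}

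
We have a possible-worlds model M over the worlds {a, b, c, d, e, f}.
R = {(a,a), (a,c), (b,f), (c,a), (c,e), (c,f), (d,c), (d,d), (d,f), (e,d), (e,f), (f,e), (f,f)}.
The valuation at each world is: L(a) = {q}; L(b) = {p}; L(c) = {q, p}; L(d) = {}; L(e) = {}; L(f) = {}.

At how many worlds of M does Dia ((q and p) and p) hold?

Let φ = Dia ((q and p) and p). Evaluate φ at each world:
  a (successors {a, c}): φ is true.
  b (successors {f}): φ is false.
  c (successors {a, e, f}): φ is false.
  d (successors {c, d, f}): φ is true.
  e (successors {d, f}): φ is false.
  f (successors {e, f}): φ is false.
For instance, at f:
  At f: Dia ((q and p) and p) requires (q and p) and p at some successor in {e, f}.
    At e: (q and p) and p is false.
    At f: (q and p) and p is false.
  So Dia ((q and p) and p) is false at f.
Satisfying worlds: {a, d}

2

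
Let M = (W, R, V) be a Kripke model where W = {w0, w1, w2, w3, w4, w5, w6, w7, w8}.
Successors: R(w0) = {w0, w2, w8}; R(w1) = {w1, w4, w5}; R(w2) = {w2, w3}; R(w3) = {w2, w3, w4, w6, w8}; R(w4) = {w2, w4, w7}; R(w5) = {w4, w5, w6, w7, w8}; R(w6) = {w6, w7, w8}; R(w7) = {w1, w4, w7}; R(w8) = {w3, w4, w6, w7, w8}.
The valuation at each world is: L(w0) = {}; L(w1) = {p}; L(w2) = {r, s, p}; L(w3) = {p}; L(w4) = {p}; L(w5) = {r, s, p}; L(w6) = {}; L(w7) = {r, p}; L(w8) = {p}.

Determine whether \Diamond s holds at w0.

At w0: \Diamond s requires s at some successor in {w0, w2, w8}.
  s holds at w2, so \Diamond s is true at w0.

Yes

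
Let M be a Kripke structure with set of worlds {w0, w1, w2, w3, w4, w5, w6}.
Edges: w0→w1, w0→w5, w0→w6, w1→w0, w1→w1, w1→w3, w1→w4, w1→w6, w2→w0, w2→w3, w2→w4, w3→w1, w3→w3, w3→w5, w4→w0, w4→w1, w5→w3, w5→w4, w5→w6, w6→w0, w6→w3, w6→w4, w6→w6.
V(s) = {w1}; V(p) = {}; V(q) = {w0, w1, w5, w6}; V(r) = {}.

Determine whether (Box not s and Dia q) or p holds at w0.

No

At w0: Box not s and Dia q is false, p is false, so (Box not s and Dia q) or p is false.
  At w0: Box not s is false, Dia q is true, so Box not s and Dia q is false.
    At w0: Box not s requires not s at every successor {w1, w5, w6}.
      not s fails at w1, so Box not s is false at w0.
    At w0: Dia q requires q at some successor in {w1, w5, w6}.
      q holds at w1, so Dia q is true at w0.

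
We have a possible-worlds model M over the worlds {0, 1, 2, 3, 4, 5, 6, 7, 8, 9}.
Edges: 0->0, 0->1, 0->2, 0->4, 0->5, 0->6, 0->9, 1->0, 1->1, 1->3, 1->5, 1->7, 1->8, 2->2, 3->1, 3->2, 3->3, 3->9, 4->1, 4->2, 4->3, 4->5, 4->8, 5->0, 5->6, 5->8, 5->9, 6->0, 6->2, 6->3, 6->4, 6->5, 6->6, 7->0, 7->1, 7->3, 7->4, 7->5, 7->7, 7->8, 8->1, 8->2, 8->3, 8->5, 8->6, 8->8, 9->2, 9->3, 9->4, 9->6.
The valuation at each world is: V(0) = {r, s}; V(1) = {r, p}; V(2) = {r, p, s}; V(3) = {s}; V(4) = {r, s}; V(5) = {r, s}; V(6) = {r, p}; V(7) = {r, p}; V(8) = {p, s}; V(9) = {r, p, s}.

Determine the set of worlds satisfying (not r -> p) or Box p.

0, 1, 2, 4, 5, 6, 7, 8, 9

Let φ = (not r -> p) or Box p. Evaluate φ at each world:
  0 (successors {0, 1, 2, 4, 5, 6, 9}): φ is true.
  1 (successors {0, 1, 3, 5, 7, 8}): φ is true.
  2 (successors {2}): φ is true.
  3 (successors {1, 2, 3, 9}): φ is false.
  4 (successors {1, 2, 3, 5, 8}): φ is true.
  5 (successors {0, 6, 8, 9}): φ is true.
  6 (successors {0, 2, 3, 4, 5, 6}): φ is true.
  7 (successors {0, 1, 3, 4, 5, 7, 8}): φ is true.
  8 (successors {1, 2, 3, 5, 6, 8}): φ is true.
  9 (successors {2, 3, 4, 6}): φ is true.
For instance, at 3:
  At 3: not r -> p is false, Box p is false, so (not r -> p) or Box p is false.
    At 3: Box p requires p at every successor {1, 2, 3, 9}.
      p fails at 3, so Box p is false at 3.
Satisfying worlds: {0, 1, 2, 4, 5, 6, 7, 8, 9}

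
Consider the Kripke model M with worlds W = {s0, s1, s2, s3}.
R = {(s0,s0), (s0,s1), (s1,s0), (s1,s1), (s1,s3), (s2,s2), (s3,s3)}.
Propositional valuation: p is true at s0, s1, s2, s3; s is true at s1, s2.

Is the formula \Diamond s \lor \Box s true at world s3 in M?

No

At s3: \Diamond s is false, \Box s is false, so \Diamond s \lor \Box s is false.
  At s3: \Diamond s requires s at some successor in {s3}.
    At s3: s is false.
  So \Diamond s is false at s3.
  At s3: \Box s requires s at every successor {s3}.
    s fails at s3, so \Box s is false at s3.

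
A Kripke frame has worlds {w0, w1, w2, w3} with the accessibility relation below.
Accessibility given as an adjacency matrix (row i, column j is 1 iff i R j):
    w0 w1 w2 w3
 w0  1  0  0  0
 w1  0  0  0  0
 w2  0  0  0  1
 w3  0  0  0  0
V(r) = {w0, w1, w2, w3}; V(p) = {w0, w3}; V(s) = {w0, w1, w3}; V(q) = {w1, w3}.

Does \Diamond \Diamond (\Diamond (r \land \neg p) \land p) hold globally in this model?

Recall that \Diamond ψ holds at a world iff ψ holds at some accessible world.
Let φ = \Diamond \Diamond (\Diamond (r \land \neg p) \land p). Evaluate φ at each world:
  w0 (successors {w0}): φ is false.
  w1 (successors ∅): φ is false.
  w2 (successors {w3}): φ is false.
  w3 (successors ∅): φ is false.
Detail at w0 (counterexample):
  At w0: \Diamond \Diamond (\Diamond (r \land \neg p) \land p) requires \Diamond (\Diamond (r \land \neg p) \land p) at some successor in {w0}.
    At w0: \Diamond (\Diamond (r \land \neg p) \land p) is false.
  So \Diamond \Diamond (\Diamond (r \land \neg p) \land p) is false at w0.

No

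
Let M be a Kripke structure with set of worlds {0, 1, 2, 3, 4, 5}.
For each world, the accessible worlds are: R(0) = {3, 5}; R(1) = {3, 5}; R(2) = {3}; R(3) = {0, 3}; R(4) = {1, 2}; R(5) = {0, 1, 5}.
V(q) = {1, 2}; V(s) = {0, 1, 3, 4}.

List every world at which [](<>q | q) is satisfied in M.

4

Let φ = [](<>q | q). Evaluate φ at each world:
  0 (successors {3, 5}): φ is false.
  1 (successors {3, 5}): φ is false.
  2 (successors {3}): φ is false.
  3 (successors {0, 3}): φ is false.
  4 (successors {1, 2}): φ is true.
  5 (successors {0, 1, 5}): φ is false.
For instance, at 3:
  At 3: [](<>q | q) requires <>q | q at every successor {0, 3}.
    <>q | q fails at 0, so [](<>q | q) is false at 3.
      At 0: <>q is false, q is false, so <>q | q is false.
Satisfying worlds: {4}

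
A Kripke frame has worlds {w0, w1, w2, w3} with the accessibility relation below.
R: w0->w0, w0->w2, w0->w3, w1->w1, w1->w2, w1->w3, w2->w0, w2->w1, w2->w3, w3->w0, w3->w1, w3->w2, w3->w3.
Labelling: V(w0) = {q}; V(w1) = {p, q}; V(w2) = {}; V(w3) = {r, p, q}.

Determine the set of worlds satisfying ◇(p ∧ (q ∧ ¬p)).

Let φ = ◇(p ∧ (q ∧ ¬p)). Evaluate φ at each world:
  w0 (successors {w0, w2, w3}): φ is false.
  w1 (successors {w1, w2, w3}): φ is false.
  w2 (successors {w0, w1, w3}): φ is false.
  w3 (successors {w0, w1, w2, w3}): φ is false.
For instance, at w3:
  At w3: ◇(p ∧ (q ∧ ¬p)) requires p ∧ (q ∧ ¬p) at some successor in {w0, w1, w2, w3}.
    At w0: p ∧ (q ∧ ¬p) is false.
    At w1: p ∧ (q ∧ ¬p) is false.
    At w2: p ∧ (q ∧ ¬p) is false.
    At w3: p ∧ (q ∧ ¬p) is false.
  So ◇(p ∧ (q ∧ ¬p)) is false at w3.
Satisfying worlds: none.

none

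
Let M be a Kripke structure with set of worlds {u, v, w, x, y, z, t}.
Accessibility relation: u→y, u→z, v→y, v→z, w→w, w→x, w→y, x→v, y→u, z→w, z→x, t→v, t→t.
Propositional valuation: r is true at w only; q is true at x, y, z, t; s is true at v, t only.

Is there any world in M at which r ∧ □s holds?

Let φ = r ∧ □s. Evaluate φ at each world:
  u (successors {y, z}): φ is false.
  v (successors {y, z}): φ is false.
  w (successors {w, x, y}): φ is false.
  x (successors {v}): φ is false.
  y (successors {u}): φ is false.
  z (successors {w, x}): φ is false.
  t (successors {v, t}): φ is false.
For instance, at x:
  At x: r is false, □s is true, so r ∧ □s is false.
    At x: □s requires s at every successor {v}.
      At v: s is true.
    So □s is true at x.

No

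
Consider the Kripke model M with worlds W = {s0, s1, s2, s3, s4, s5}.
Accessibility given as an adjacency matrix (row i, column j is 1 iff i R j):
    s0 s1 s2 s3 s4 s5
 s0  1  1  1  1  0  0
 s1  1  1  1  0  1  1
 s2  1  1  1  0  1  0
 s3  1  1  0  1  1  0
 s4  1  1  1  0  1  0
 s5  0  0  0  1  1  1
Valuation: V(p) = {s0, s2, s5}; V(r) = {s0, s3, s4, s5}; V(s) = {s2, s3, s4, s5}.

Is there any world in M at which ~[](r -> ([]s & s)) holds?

Yes

Let φ = ~[](r -> ([]s & s)). Evaluate φ at each world:
  s0 (successors {s0, s1, s2, s3}): φ is true.
  s1 (successors {s0, s1, s2, s4, s5}): φ is true.
  s2 (successors {s0, s1, s2, s4}): φ is true.
  s3 (successors {s0, s1, s3, s4}): φ is true.
  s4 (successors {s0, s1, s2, s4}): φ is true.
  s5 (successors {s3, s4, s5}): φ is true.
Detail at s0 (witness):
  At s0: [](r -> ([]s & s)) is false, so ~[](r -> ([]s & s)) is true.
    At s0: [](r -> ([]s & s)) requires r -> ([]s & s) at every successor {s0, s1, s2, s3}.
      r -> ([]s & s) fails at s0, so [](r -> ([]s & s)) is false at s0.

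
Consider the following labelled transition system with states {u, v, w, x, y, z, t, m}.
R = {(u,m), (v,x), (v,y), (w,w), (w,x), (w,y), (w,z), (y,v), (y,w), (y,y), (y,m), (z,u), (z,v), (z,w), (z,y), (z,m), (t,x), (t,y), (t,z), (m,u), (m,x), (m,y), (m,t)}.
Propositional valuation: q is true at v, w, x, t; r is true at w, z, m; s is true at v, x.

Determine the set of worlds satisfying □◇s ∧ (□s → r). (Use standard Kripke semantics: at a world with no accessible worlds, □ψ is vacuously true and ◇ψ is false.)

Let φ = □◇s ∧ (□s → r). Evaluate φ at each world:
  u (successors {m}): φ is true.
  v (successors {x, y}): φ is false.
  w (successors {w, x, y, z}): φ is false.
  x (successors ∅): φ is false.
  y (successors {v, w, y, m}): φ is true.
  z (successors {u, v, w, y, m}): φ is false.
  t (successors {x, y, z}): φ is false.
  m (successors {u, x, y, t}): φ is false.
For instance, at m:
  At m: □◇s is false, □s → r is true, so □◇s ∧ (□s → r) is false.
    At m: □◇s requires ◇s at every successor {u, x, y, t}.
      ◇s fails at u, so □◇s is false at m.
    At m: □s is false, r is true, so □s → r is true.
      At m: □s requires s at every successor {u, x, y, t}.
        s fails at u, so □s is false at m.
Satisfying worlds: {u, y}

u, y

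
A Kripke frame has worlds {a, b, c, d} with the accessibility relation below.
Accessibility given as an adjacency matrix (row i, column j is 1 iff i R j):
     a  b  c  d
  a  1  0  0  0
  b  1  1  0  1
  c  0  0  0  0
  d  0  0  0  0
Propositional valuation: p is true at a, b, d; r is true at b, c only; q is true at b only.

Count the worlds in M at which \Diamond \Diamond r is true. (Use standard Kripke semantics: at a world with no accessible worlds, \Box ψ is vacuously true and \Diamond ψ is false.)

1

Let φ = \Diamond \Diamond r. Evaluate φ at each world:
  a (successors {a}): φ is false.
  b (successors {a, b, d}): φ is true.
  c (successors ∅): φ is false.
  d (successors ∅): φ is false.
For instance, at b:
  At b: \Diamond \Diamond r requires \Diamond r at some successor in {a, b, d}.
    \Diamond r holds at b, so \Diamond \Diamond r is true at b.
      At b: \Diamond r requires r at some successor in {a, b, d}.
        r holds at b, so \Diamond r is true at b.
Satisfying worlds: {b}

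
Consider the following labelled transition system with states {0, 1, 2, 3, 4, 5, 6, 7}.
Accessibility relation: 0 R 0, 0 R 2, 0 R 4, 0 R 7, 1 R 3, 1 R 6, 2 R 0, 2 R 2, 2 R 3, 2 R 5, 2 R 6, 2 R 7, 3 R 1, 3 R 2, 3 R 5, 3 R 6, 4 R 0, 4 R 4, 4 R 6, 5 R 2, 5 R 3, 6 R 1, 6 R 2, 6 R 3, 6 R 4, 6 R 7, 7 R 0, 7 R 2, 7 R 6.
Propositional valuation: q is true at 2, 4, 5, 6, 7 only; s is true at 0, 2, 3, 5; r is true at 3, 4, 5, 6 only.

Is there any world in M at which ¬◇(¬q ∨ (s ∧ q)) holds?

No

Recall that ◇ψ holds at a world iff ψ holds at some accessible world.
Let φ = ¬◇(¬q ∨ (s ∧ q)). Evaluate φ at each world:
  0 (successors {0, 2, 4, 7}): φ is false.
  1 (successors {3, 6}): φ is false.
  2 (successors {0, 2, 3, 5, 6, 7}): φ is false.
  3 (successors {1, 2, 5, 6}): φ is false.
  4 (successors {0, 4, 6}): φ is false.
  5 (successors {2, 3}): φ is false.
  6 (successors {1, 2, 3, 4, 7}): φ is false.
  7 (successors {0, 2, 6}): φ is false.
For instance, at 1:
  At 1: ◇(¬q ∨ (s ∧ q)) is true, so ¬◇(¬q ∨ (s ∧ q)) is false.
    At 1: ◇(¬q ∨ (s ∧ q)) requires ¬q ∨ (s ∧ q) at some successor in {3, 6}.
      ¬q ∨ (s ∧ q) holds at 3, so ◇(¬q ∨ (s ∧ q)) is true at 1.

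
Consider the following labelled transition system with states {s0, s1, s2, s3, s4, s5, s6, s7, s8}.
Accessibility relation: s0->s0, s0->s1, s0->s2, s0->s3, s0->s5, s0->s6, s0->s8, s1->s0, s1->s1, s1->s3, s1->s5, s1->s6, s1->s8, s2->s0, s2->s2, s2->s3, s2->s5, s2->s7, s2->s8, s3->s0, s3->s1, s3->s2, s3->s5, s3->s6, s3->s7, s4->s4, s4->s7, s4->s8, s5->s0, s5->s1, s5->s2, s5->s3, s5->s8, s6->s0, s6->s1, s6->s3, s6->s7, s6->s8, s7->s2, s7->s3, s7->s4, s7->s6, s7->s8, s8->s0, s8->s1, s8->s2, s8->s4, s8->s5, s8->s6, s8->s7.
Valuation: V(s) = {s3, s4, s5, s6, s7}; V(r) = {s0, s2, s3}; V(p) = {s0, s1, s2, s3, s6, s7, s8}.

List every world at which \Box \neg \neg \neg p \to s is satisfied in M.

s0, s1, s2, s3, s4, s5, s6, s7, s8

Let φ = \Box \neg \neg \neg p \to s. Evaluate φ at each world:
  s0 (successors {s0, s1, s2, s3, s5, s6, s8}): φ is true.
  s1 (successors {s0, s1, s3, s5, s6, s8}): φ is true.
  s2 (successors {s0, s2, s3, s5, s7, s8}): φ is true.
  s3 (successors {s0, s1, s2, s5, s6, s7}): φ is true.
  s4 (successors {s4, s7, s8}): φ is true.
  s5 (successors {s0, s1, s2, s3, s8}): φ is true.
  s6 (successors {s0, s1, s3, s7, s8}): φ is true.
  s7 (successors {s2, s3, s4, s6, s8}): φ is true.
  s8 (successors {s0, s1, s2, s4, s5, s6, s7}): φ is true.
For instance, at s0:
  At s0: \Box \neg \neg \neg p is false, s is false, so \Box \neg \neg \neg p \to s is true.
    At s0: \Box \neg \neg \neg p requires \neg \neg \neg p at every successor {s0, s1, s2, s3, s5, s6, s8}.
      \neg \neg \neg p fails at s0, so \Box \neg \neg \neg p is false at s0.
Satisfying worlds: {s0, s1, s2, s3, s4, s5, s6, s7, s8}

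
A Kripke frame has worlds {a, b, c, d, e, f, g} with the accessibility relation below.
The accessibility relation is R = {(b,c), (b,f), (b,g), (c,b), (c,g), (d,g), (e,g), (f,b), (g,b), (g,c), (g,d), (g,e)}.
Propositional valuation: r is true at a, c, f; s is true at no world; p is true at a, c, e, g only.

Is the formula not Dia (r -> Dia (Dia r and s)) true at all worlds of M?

No

Let φ = not Dia (r -> Dia (Dia r and s)). Evaluate φ at each world:
  a (successors ∅): φ is true.
  b (successors {c, f, g}): φ is false.
  c (successors {b, g}): φ is false.
  d (successors {g}): φ is false.
  e (successors {g}): φ is false.
  f (successors {b}): φ is false.
  g (successors {b, c, d, e}): φ is false.
Detail at b (counterexample):
  At b: Dia (r -> Dia (Dia r and s)) is true, so not Dia (r -> Dia (Dia r and s)) is false.
    At b: Dia (r -> Dia (Dia r and s)) requires r -> Dia (Dia r and s) at some successor in {c, f, g}.
      r -> Dia (Dia r and s) holds at g, so Dia (r -> Dia (Dia r and s)) is true at b.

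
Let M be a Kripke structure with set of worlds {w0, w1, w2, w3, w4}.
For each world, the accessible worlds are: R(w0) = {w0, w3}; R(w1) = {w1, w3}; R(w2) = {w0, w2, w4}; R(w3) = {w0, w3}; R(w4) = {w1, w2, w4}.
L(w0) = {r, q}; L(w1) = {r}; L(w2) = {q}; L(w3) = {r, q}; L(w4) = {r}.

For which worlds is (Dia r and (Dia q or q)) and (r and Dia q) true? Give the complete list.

w0, w1, w3, w4

Recall that Dia ψ holds at a world iff ψ holds at some accessible world.
Let φ = (Dia r and (Dia q or q)) and (r and Dia q). Evaluate φ at each world:
  w0 (successors {w0, w3}): φ is true.
  w1 (successors {w1, w3}): φ is true.
  w2 (successors {w0, w2, w4}): φ is false.
  w3 (successors {w0, w3}): φ is true.
  w4 (successors {w1, w2, w4}): φ is true.
For instance, at w4:
  At w4: Dia r and (Dia q or q) is true, r and Dia q is true, so (Dia r and (Dia q or q)) and (r and Dia q) is true.
    At w4: Dia r is true, Dia q or q is true, so Dia r and (Dia q or q) is true.
      At w4: Dia r requires r at some successor in {w1, w2, w4}.
        r holds at w1, so Dia r is true at w4.
      At w4: Dia q is true, q is false, so Dia q or q is true.
    At w4: r is true, Dia q is true, so r and Dia q is true.
      At w4: Dia q requires q at some successor in {w1, w2, w4}.
        q holds at w2, so Dia q is true at w4.
Satisfying worlds: {w0, w1, w3, w4}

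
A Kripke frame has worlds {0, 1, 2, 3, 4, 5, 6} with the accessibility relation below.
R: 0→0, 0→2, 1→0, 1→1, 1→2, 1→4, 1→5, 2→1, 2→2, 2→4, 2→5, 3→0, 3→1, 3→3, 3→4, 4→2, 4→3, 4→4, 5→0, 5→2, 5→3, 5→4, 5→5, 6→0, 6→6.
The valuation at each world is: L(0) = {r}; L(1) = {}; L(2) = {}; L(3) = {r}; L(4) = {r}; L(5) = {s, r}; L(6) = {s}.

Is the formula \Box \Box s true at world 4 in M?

No

At 4: \Box \Box s requires \Box s at every successor {2, 3, 4}.
  \Box s fails at 2, so \Box \Box s is false at 4.
    At 2: \Box s requires s at every successor {1, 2, 4, 5}.
      s fails at 1, so \Box s is false at 2.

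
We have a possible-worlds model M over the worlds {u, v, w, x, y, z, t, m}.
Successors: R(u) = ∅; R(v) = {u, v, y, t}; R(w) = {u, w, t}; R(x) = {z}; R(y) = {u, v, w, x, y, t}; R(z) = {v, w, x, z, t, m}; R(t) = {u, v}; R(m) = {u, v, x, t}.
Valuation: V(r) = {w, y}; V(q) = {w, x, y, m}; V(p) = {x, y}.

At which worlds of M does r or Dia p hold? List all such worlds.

v, w, y, z, m

Recall that Dia ψ holds at a world iff ψ holds at some accessible world.
Let φ = r or Dia p. Evaluate φ at each world:
  u (successors ∅): φ is false.
  v (successors {u, v, y, t}): φ is true.
  w (successors {u, w, t}): φ is true.
  x (successors {z}): φ is false.
  y (successors {u, v, w, x, y, t}): φ is true.
  z (successors {v, w, x, z, t, m}): φ is true.
  t (successors {u, v}): φ is false.
  m (successors {u, v, x, t}): φ is true.
For instance, at v:
  At v: r is false, Dia p is true, so r or Dia p is true.
    At v: Dia p requires p at some successor in {u, v, y, t}.
      p holds at y, so Dia p is true at v.
Satisfying worlds: {v, w, y, z, m}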